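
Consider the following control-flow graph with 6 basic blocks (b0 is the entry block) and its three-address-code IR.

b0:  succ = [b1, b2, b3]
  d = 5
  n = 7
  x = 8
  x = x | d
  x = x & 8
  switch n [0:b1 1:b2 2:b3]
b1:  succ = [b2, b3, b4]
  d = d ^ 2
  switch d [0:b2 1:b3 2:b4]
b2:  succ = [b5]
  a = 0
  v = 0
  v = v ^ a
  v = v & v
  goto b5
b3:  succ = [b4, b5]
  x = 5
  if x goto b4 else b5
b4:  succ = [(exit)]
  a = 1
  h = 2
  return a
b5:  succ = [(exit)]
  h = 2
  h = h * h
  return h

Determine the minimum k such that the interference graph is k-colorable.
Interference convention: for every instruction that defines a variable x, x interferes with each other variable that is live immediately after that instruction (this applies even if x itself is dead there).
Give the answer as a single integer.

Answer: 3

Derivation:
Per-block:
  b0: def={d,n,x} ue=∅
  b1: def={d} ue={d}
  b2: def={a,v} ue=∅
  b3: def={x} ue=∅
  b4: def={a,h} ue=∅
  b5: def={h} ue=∅

Live sets:
  b0: in=∅ out={d}
  b1: in={d} out=∅
  b2: in=∅ out=∅
  b3: in=∅ out=∅
  b4: in=∅ out=∅
  b5: in=∅ out=∅

Interfere edges:
  a: {h,v}
  d: {n,x}
  h: {a}
  n: {d,x}
  v: {a}
  x: {d,n}

Registers:
  {d,n,x} pairwise interfere (3-clique) ⇒ χ ≥ 3
  assign a→r0 d→r0 h→r1 n→r1 v→r1 x→r2 — no edge inside a register ⇒ χ ≤ 3
  χ = 3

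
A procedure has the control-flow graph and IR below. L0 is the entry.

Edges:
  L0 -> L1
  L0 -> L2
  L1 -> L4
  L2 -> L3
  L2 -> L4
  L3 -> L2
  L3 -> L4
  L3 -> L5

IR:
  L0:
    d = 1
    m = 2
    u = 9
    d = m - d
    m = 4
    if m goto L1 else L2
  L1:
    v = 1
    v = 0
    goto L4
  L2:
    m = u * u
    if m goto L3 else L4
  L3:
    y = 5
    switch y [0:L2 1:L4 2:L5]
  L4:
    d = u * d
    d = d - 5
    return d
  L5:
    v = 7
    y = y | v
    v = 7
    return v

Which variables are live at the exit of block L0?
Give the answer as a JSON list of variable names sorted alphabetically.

Answer: ["d", "u"]

Analysis:
def/use:
  L0 def {d,m,u} use ∅
  L1 def {v} use ∅
  L2 def {m} use {u}
  L3 def {y} use ∅
  L4 def {d} use {d,u}
  L5 def {v,y} use {y}

Backward fixpoint:
  live L0: ∅→{d,u}
  live L1: {d,u}→{d,u}
  live L2: {d,u}→{d,u}
  live L3: {d,u}→{d,u,y}
  live L4: {d,u}→∅
  live L5: {y}→∅

live-out(L0) = ["d", "u"]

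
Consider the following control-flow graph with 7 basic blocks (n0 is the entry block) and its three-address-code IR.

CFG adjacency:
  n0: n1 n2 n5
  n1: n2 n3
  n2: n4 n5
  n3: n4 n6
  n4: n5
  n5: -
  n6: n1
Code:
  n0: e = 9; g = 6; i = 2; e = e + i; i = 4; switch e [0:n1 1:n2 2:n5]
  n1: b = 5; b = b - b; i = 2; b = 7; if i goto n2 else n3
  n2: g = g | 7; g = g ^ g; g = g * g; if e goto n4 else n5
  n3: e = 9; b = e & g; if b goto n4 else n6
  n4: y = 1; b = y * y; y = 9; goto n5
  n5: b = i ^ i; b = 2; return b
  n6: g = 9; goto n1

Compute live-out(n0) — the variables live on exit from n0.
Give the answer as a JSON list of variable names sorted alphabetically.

Block summaries:
  n0: def={e,g,i} ue=∅
  n1: def={b,i} ue=∅
  n2: def={g} ue={e,g}
  n3: def={b,e} ue={g}
  n4: def={b,y} ue=∅
  n5: def={b} ue={i}
  n6: def={g} ue=∅

Backward fixpoint:
  n0 li=∅ lo={e,g,i}
  n1 li={e,g} lo={e,g,i}
  n2 li={e,g,i} lo={i}
  n3 li={g,i} lo={e,i}
  n4 li={i} lo={i}
  n5 li={i} lo=∅
  n6 li={e} lo={e,g}

live-out(n0) = ["e", "g", "i"]

Answer: ["e", "g", "i"]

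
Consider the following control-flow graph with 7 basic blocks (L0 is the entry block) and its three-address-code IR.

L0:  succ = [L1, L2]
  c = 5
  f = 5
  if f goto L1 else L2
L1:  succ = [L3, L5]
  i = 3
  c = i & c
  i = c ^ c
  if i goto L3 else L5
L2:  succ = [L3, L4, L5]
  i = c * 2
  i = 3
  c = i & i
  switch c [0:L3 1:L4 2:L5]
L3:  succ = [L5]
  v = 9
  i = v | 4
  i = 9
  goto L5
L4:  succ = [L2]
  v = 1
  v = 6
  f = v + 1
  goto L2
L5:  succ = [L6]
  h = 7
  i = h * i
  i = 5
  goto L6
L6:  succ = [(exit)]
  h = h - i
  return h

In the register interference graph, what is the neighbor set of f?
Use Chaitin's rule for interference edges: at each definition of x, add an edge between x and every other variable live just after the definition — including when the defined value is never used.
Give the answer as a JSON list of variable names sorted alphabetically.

Block summaries:
  L0: def={c,f} ue=∅
  L1: def={c,i} ue={c}
  L2: def={c,i} ue={c}
  L3: def={i,v} ue=∅
  L4: def={f,v} ue=∅
  L5: def={h,i} ue={i}
  L6: def={h} ue={h,i}

Backward fixpoint:
  live L0: ∅→{c}
  live L1: {c}→{i}
  live L2: {c}→{c,i}
  live L3: ∅→{i}
  live L4: {c}→{c}
  live L5: {i}→{h,i}
  live L6: {h,i}→∅

Conflict graph:
  c — {f,i,v}
  f — {c}
  h — {i}
  i — {c,h}
  v — {c}

N(f) = ["c"]

Answer: ["c"]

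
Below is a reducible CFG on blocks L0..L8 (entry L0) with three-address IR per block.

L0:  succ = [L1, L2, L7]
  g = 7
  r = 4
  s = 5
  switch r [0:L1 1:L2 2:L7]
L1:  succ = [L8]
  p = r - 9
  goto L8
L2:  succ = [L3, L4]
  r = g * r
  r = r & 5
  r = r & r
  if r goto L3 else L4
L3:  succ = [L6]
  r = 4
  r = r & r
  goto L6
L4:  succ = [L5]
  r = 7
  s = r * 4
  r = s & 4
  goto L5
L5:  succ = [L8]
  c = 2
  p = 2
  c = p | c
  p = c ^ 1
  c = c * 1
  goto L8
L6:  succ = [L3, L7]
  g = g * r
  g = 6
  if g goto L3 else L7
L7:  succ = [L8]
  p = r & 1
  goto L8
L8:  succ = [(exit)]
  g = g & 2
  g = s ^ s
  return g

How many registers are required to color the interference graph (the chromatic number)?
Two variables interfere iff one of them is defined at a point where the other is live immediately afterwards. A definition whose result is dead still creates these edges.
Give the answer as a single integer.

Answer: 4

Working:
Per-block:
  L0 def {g,r,s} use ∅
  L1 def {p} use {r}
  L2 def {r} use {g,r}
  L3 def {r} use ∅
  L4 def {r,s} use ∅
  L5 def {c,p} use ∅
  L6 def {g} use {g,r}
  L7 def {p} use {r}
  L8 def {g} use {g,s}

Backward fixpoint:
  L0: in=∅ out={g,r,s}
  L1: in={g,r,s} out={g,s}
  L2: in={g,r,s} out={g,s}
  L3: in={g,s} out={g,r,s}
  L4: in={g} out={g,s}
  L5: in={g,s} out={g,s}
  L6: in={g,r,s} out={g,r,s}
  L7: in={g,r,s} out={g,s}
  L8: in={g,s} out=∅

Interfere edges:
  c: {g,p,s}
  g: {c,p,r,s}
  p: {c,g,s}
  r: {g,s}
  s: {c,g,p,r}

Registers:
  clique {c,g,p,s} ⇒ need ≥ 4
  assign c→R2 g→R0 p→R3 r→R2 s→R1 — no edge inside a register ⇒ χ ≤ 4
  χ = 4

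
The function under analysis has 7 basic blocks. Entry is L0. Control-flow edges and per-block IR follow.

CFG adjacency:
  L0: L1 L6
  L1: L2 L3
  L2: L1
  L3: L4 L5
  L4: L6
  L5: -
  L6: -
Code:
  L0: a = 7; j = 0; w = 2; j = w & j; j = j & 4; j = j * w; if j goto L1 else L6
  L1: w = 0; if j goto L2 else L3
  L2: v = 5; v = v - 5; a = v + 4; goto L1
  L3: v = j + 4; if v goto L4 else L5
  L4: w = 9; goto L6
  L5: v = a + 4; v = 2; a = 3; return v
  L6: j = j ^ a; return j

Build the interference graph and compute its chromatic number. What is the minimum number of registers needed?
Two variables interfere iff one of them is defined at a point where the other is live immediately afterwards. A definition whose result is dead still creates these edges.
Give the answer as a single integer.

Answer: 3

Working:
def/use:
  L0: def={a,j,w} ue=∅
  L1: def={w} ue={j}
  L2: def={a,v} ue=∅
  L3: def={v} ue={j}
  L4: def={w} ue=∅
  L5: def={a,v} ue={a}
  L6: def={j} ue={a,j}

Liveness:
  L0: in=∅ out={a,j}
  L1: in={a,j} out={a,j}
  L2: in={j} out={a,j}
  L3: in={a,j} out={a,j}
  L4: in={a,j} out={a,j}
  L5: in={a} out=∅
  L6: in={a,j} out=∅

Conflict graph:
  a — {j,v,w}
  j — {a,v,w}
  v — {a,j}
  w — {a,j}

Colouring:
  clique {a,j,v} ⇒ need ≥ 3
  3-colouring: R0={a}  R1={j}  R2={v,w}
  χ = 3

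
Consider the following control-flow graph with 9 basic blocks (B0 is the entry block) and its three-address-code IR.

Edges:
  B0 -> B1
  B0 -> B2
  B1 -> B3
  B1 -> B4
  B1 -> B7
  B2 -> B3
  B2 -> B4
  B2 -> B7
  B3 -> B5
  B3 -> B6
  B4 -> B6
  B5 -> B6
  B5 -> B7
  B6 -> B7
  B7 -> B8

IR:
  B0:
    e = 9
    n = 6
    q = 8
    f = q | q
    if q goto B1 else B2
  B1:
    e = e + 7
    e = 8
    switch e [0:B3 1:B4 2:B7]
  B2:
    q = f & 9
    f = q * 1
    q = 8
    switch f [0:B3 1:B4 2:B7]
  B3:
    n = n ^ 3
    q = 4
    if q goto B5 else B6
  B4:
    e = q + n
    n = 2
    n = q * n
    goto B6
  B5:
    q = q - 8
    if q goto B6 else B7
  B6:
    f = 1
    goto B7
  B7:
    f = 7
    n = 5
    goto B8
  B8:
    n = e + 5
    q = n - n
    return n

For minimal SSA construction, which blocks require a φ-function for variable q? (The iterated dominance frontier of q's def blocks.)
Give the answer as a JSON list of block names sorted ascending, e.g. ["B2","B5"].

Answer: ["B3", "B4", "B6", "B7"]

Working:
idom tree: B1←B0 B2←B0 B3←B0 B4←B0 B5←B3 B6←B0 B7←B0 B8←B7
Dom∩ at merges:
  B3: preds {B1,B2}: {B0,B1} ∩ {B0,B2} = {B0}; idom=B0
  B4: preds {B1,B2}: {B0,B1} ∩ {B0,B2} = {B0}; idom=B0
  B6: preds {B3,B4,B5}: {B0,B3} ∩ {B0,B4} ∩ {B0,B3,B5} = {B0}; idom=B0
  B7: preds {B1,B2,B5,B6}: {B0,B1} ∩ {B0,B2} ∩ {B0,B3,B5} ∩ {B0,B6} = {B0}; idom=B0

DF derivation:
  join B3 pred B1: B1 stop@B0
  join B3 pred B2: B2 stop@B0
  join B4 pred B1: B1 stop@B0
  join B4 pred B2: B2 stop@B0
  join B6 pred B3: B3 stop@B0
  join B6 pred B4: B4 stop@B0
  join B6 pred B5: B5→B3 stop@B0
  join B7 pred B1: B1 stop@B0
  join B7 pred B2: B2 stop@B0
  join B7 pred B5: B5→B3 stop@B0
  join B7 pred B6: B6 stop@B0
  B0 → ∅
  B1 → {B3,B4,B7}
  B2 → {B3,B4,B7}
  B3 → {B6,B7}
  B4 → {B6}
  B5 → {B6,B7}
  B6 → {B7}
  B7 → ∅
  B8 → ∅

φ for q: defs {B0,B2,B3,B5,B8}
  DF⁺ = {B3,B4,B6,B7}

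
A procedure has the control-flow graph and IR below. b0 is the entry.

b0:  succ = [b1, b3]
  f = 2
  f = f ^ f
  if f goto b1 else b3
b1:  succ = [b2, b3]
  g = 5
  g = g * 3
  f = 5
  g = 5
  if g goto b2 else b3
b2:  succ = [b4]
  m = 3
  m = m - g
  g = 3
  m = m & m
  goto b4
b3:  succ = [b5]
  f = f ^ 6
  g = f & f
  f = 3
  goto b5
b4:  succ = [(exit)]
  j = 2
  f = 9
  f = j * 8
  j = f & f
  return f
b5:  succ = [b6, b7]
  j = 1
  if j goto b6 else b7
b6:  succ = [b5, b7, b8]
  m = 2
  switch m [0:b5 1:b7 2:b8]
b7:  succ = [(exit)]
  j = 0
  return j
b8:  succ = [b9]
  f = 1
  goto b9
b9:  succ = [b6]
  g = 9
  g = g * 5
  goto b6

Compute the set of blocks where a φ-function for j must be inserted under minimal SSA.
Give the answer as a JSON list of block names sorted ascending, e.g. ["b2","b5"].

idom tree: b1←b0 b2←b1 b3←b0 b4←b2 b5←b3 b6←b5 b7←b5 b8←b6 b9←b8
Dom at joins:
  b3: preds {b0,b1}: {b0} ∩ {b0,b1} = {b0}; idom=b0
  b5: preds {b3,b6}: {b0,b3} ∩ {b0,b3,b5,b6} = {b0,b3}; idom=b3
  b6: preds {b5,b9}: {b0,b3,b5} ∩ {b0,b3,b5,b6,b8,b9} = {b0,b3,b5}; idom=b5
  b7: preds {b5,b6}: {b0,b3,b5} ∩ {b0,b3,b5,b6} = {b0,b3,b5}; idom=b5

Frontier:
  b3←b0: walk · to b0
  b3←b1: walk b1 to b0
  b5←b3: walk · to b3
  b5←b6: walk b6→b5 to b3
  b6←b5: walk · to b5
  b6←b9: walk b9→b8→b6 to b5
  b7←b5: walk · to b5
  b7←b6: walk b6 to b5
  b0 → ∅
  b1 → {b3}
  b2 → ∅
  b3 → ∅
  b4 → ∅
  b5 → {b5}
  b6 → {b5,b6,b7}
  b7 → ∅
  b8 → {b6}
  b9 → {b6}

φ for j: defs {b4,b5,b7}
  DF⁺ = {b5}

Answer: ["b5"]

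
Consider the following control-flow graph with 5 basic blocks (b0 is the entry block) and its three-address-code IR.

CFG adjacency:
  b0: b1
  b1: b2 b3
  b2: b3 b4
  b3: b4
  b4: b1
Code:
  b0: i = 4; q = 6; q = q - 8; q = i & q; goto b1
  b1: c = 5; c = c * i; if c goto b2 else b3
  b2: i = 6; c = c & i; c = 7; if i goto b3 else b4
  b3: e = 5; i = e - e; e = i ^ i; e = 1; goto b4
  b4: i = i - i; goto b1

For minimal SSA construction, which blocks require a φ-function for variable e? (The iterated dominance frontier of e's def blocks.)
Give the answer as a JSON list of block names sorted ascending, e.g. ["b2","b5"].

idom tree: b1←b0 b2←b1 b3←b1 b4←b1
Dom∩ at merges:
  b1: preds {b0,b4}: {b0} ∩ {b0,b1,b4} = {b0}; idom=b0
  b3: preds {b1,b2}: {b0,b1} ∩ {b0,b1,b2} = {b0,b1}; idom=b1
  b4: preds {b2,b3}: {b0,b1,b2} ∩ {b0,b1,b3} = {b0,b1}; idom=b1

DF walk-up:
  join b1 pred b0: · stop@b0
  join b1 pred b4: b4→b1 stop@b0
  join b3 pred b1: · stop@b1
  join b3 pred b2: b2 stop@b1
  join b4 pred b2: b2 stop@b1
  join b4 pred b3: b3 stop@b1
  DF(b0)=∅
  DF(b1)={b1}
  DF(b2)={b3,b4}
  DF(b3)={b4}
  DF(b4)={b1}

φ for e: defs {b3}
  DF⁺ = {b1,b4}

Answer: ["b1", "b4"]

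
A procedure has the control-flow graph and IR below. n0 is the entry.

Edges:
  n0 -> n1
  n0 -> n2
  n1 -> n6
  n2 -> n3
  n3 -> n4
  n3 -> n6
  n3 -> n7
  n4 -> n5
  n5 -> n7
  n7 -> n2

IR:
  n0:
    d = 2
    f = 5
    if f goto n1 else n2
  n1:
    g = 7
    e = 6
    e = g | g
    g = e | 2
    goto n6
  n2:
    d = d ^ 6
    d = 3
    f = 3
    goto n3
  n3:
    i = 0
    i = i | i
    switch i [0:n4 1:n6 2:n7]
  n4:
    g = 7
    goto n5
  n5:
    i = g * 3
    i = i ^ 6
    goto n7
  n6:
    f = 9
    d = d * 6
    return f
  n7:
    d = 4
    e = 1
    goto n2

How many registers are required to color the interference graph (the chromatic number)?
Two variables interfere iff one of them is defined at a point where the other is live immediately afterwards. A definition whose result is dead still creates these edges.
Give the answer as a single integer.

Per-block:
  n0 def {d,f} use ∅
  n1 def {e,g} use ∅
  n2 def {d,f} use {d}
  n3 def {i} use ∅
  n4 def {g} use ∅
  n5 def {i} use {g}
  n6 def {d,f} use {d}
  n7 def {d,e} use ∅

Liveness:
  n0: in=∅ out={d}
  n1: in={d} out={d}
  n2: in={d} out={d}
  n3: in={d} out={d}
  n4: in=∅ out={g}
  n5: in={g} out=∅
  n6: in={d} out=∅
  n7: in=∅ out={d}

Interfere edges:
  d — {e,f,g,i}
  e — {d,g}
  f — {d}
  g — {d,e}
  i — {d}

Colouring:
  lower bound: {d,e,g} mutually conflict ⇒ χ ≥ 3
  assign d→R0 e→R1 f→R1 g→R2 i→R1 — no edge inside a register ⇒ χ ≤ 3
  χ = 3

Answer: 3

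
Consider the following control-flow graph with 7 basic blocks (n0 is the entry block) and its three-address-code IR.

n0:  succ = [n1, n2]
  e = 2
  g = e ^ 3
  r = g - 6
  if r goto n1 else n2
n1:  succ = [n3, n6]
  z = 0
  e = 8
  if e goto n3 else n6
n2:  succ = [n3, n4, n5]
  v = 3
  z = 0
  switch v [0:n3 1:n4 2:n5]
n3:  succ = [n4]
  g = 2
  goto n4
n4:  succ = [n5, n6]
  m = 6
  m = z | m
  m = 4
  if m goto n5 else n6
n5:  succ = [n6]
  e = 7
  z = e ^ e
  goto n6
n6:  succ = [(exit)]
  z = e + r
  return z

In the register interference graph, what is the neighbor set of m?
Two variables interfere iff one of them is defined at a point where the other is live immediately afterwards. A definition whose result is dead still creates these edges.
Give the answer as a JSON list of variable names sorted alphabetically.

Answer: ["e", "r", "z"]

Working:
Block summaries:
  n0: def={e,g,r} ue=∅
  n1: def={e,z} ue=∅
  n2: def={v,z} ue=∅
  n3: def={g} ue=∅
  n4: def={m} ue={z}
  n5: def={e,z} ue=∅
  n6: def={z} ue={e,r}

Liveness:
  n0: in=∅ out={e,r}
  n1: in={r} out={e,r,z}
  n2: in={e,r} out={e,r,z}
  n3: in={e,r,z} out={e,r,z}
  n4: in={e,r,z} out={e,r}
  n5: in={r} out={e,r}
  n6: in={e,r} out=∅

Interfere edges:
  e↔{g,m,r,v,z}
  g↔{e,r,z}
  m↔{e,r,z}
  r↔{e,g,m,v,z}
  v↔{e,r,z}
  z↔{e,g,m,r,v}

N(m) = ["e", "r", "z"]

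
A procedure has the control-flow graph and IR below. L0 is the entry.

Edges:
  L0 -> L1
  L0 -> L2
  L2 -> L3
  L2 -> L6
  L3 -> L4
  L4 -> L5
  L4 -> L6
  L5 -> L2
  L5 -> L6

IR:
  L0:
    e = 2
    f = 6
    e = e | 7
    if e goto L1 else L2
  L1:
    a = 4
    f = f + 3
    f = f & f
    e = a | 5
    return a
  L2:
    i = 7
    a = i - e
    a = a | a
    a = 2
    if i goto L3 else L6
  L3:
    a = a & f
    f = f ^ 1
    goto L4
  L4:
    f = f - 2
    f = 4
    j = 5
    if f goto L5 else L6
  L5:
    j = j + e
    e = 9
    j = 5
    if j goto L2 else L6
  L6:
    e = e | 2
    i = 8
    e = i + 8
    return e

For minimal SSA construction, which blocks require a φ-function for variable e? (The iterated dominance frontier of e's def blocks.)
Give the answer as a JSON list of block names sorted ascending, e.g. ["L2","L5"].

idom tree: L1←L0 L2←L0 L3←L2 L4←L3 L5←L4 L6←L2
Dom at joins:
  L2: preds {L0,L5}: {L0} ∩ {L0,L2,L3,L4,L5} = {L0}; idom=L0
  L6: preds {L2,L4,L5}: {L0,L2} ∩ {L0,L2,L3,L4} ∩ {L0,L2,L3,L4,L5} = {L0,L2}; idom=L2

DF walk-up:
  join L2 pred L0: · stop@L0
  join L2 pred L5: L5→L4→L3→L2 stop@L0
  join L6 pred L2: · stop@L2
  join L6 pred L4: L4→L3 stop@L2
  join L6 pred L5: L5→L4→L3 stop@L2
  L0 → ∅
  L1 → ∅
  L2 → {L2}
  L3 → {L2,L6}
  L4 → {L2,L6}
  L5 → {L2,L6}
  L6 → ∅

φ for e: defs {L0,L1,L5,L6}
  DF⁺ = {L2,L6}

Answer: ["L2", "L6"]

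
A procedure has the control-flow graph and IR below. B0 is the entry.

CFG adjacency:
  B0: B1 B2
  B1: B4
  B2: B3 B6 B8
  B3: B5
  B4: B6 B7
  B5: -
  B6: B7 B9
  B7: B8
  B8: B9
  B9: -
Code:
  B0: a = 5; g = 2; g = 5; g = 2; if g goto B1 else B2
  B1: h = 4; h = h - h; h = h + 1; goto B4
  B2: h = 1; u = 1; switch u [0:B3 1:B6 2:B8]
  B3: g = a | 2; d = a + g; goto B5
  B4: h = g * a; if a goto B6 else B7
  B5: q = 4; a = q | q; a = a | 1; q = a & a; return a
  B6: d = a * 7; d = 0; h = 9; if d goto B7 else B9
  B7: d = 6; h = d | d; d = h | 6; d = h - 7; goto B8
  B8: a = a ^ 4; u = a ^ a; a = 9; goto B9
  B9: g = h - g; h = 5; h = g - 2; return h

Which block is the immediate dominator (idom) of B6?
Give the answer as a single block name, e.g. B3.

Answer: B0

Working:
idom tree: B1←B0 B2←B0 B3←B2 B4←B1 B5←B3 B6←B0 B7←B0 B8←B0 B9←B0
Join-block Dom:
  B6: preds {B2,B4}: {B0,B2} ∩ {B0,B1,B4} = {B0}; idom=B0
  B7: preds {B4,B6}: {B0,B1,B4} ∩ {B0,B6} = {B0}; idom=B0
  B8: preds {B2,B7}: {B0,B2} ∩ {B0,B7} = {B0}; idom=B0
  B9: preds {B6,B8}: {B0,B6} ∩ {B0,B8} = {B0}; idom=B0

idom(B6) = B0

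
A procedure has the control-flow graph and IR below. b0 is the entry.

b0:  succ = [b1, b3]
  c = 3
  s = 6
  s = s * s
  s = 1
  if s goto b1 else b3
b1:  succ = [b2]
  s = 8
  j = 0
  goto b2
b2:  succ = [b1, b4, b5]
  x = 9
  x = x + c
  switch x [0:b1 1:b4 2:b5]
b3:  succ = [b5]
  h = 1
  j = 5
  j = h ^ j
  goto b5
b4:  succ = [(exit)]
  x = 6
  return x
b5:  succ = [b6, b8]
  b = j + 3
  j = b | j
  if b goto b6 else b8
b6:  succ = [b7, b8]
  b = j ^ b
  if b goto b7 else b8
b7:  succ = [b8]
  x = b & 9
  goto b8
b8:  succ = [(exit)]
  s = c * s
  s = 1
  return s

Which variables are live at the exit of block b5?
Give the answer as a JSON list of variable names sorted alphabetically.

Answer: ["b", "c", "j", "s"]

Analysis:
def/use:
  b0: def={c,s} ue=∅
  b1: def={j,s} ue=∅
  b2: def={x} ue={c}
  b3: def={h,j} ue=∅
  b4: def={x} ue=∅
  b5: def={b,j} ue={j}
  b6: def={b} ue={b,j}
  b7: def={x} ue={b}
  b8: def={s} ue={c,s}

Backward fixpoint:
  b0 li=∅ lo={c,s}
  b1 li={c} lo={c,j,s}
  b2 li={c,j,s} lo={c,j,s}
  b3 li={c,s} lo={c,j,s}
  b4 li=∅ lo=∅
  b5 li={c,j,s} lo={b,c,j,s}
  b6 li={b,c,j,s} lo={b,c,s}
  b7 li={b,c,s} lo={c,s}
  b8 li={c,s} lo=∅

live-out(b5) = ["b", "c", "j", "s"]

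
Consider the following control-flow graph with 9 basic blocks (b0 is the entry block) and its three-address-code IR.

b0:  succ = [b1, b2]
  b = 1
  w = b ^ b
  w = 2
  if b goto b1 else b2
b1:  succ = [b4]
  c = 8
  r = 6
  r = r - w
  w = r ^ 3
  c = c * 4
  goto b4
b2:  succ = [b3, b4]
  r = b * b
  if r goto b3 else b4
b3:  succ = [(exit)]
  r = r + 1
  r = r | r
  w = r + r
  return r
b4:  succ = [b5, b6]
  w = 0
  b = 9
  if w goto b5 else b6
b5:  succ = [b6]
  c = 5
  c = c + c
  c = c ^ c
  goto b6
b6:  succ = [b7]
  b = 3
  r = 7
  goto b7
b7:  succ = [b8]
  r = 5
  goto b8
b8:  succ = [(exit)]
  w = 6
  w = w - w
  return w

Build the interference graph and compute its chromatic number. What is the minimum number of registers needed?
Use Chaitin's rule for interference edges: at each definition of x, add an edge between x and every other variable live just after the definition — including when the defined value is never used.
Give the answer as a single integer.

def/use:
  b0 def {b,w} use ∅
  b1 def {c,r,w} use {w}
  b2 def {r} use {b}
  b3 def {r,w} use {r}
  b4 def {b,w} use ∅
  b5 def {c} use ∅
  b6 def {b,r} use ∅
  b7 def {r} use ∅
  b8 def {w} use ∅

Live sets:
  live b0: ∅→{b,w}
  live b1: {w}→∅
  live b2: {b}→{r}
  live b3: {r}→∅
  live b4: ∅→∅
  live b5: ∅→∅
  live b6: ∅→∅
  live b7: ∅→∅
  live b8: ∅→∅

Conflict graph:
  b: {w}
  c: {r,w}
  r: {c,w}
  w: {b,c,r}

Colouring:
  {c,r,w} pairwise interfere (3-clique) ⇒ χ ≥ 3
  assign b→c1 c→c1 r→c2 w→c0 — no edge inside a register ⇒ χ ≤ 3
  χ = 3

Answer: 3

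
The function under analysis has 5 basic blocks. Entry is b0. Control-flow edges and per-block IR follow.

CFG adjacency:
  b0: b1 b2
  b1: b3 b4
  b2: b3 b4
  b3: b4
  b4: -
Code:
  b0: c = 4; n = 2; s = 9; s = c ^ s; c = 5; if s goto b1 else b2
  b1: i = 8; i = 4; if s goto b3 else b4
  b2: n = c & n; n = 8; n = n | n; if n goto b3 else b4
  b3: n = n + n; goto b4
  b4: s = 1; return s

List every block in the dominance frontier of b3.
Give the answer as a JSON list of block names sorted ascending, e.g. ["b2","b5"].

Answer: ["b4"]

Derivation:
idom tree: b1←b0 b2←b0 b3←b0 b4←b0
Dom at joins:
  b3: preds {b1,b2}: {b0,b1} ∩ {b0,b2} = {b0}; idom=b0
  b4: preds {b1,b2,b3}: {b0,b1} ∩ {b0,b2} ∩ {b0,b3} = {b0}; idom=b0

Frontier:
  join b3 pred b1: b1 stop@b0
  join b3 pred b2: b2 stop@b0
  join b4 pred b1: b1 stop@b0
  join b4 pred b2: b2 stop@b0
  join b4 pred b3: b3 stop@b0
  DF(b0)=∅
  DF(b1)={b3,b4}
  DF(b2)={b3,b4}
  DF(b3)={b4}
  DF(b4)=∅

DF(b3) = ["b4"]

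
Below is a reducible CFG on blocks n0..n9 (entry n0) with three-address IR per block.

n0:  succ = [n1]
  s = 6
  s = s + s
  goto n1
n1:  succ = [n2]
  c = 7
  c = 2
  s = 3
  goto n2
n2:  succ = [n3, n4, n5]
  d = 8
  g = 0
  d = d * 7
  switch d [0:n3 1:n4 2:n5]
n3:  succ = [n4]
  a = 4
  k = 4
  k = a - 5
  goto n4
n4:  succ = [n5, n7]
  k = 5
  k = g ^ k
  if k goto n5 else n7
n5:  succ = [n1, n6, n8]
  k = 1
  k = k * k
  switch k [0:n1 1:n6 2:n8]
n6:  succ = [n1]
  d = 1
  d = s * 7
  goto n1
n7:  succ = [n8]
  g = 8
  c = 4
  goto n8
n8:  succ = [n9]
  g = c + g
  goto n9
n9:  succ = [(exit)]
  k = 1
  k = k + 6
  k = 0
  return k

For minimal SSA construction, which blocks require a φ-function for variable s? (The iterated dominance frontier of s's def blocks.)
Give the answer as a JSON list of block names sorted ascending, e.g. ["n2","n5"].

Answer: ["n1"]

Derivation:
idom tree: n1←n0 n2←n1 n3←n2 n4←n2 n5←n2 n6←n5 n7←n4 n8←n2 n9←n8
Join-block Dom:
  n1: preds {n0,n5,n6}: {n0} ∩ {n0,n1,n2,n5} ∩ {n0,n1,n2,n5,n6} = {n0}; idom=n0
  n4: preds {n2,n3}: {n0,n1,n2} ∩ {n0,n1,n2,n3} = {n0,n1,n2}; idom=n2
  n5: preds {n2,n4}: {n0,n1,n2} ∩ {n0,n1,n2,n4} = {n0,n1,n2}; idom=n2
  n8: preds {n5,n7}: {n0,n1,n2,n5} ∩ {n0,n1,n2,n4,n7} = {n0,n1,n2}; idom=n2

DF walk-up:
  join n1 pred n0: · stop@n0
  join n1 pred n5: n5→n2→n1 stop@n0
  join n1 pred n6: n6→n5→n2→n1 stop@n0
  join n4 pred n2: · stop@n2
  join n4 pred n3: n3 stop@n2
  join n5 pred n2: · stop@n2
  join n5 pred n4: n4 stop@n2
  join n8 pred n5: n5 stop@n2
  join n8 pred n7: n7→n4 stop@n2
  n0: DF=∅
  n1: DF={n1}
  n2: DF={n1}
  n3: DF={n4}
  n4: DF={n5,n8}
  n5: DF={n1,n8}
  n6: DF={n1}
  n7: DF={n8}
  n8: DF=∅
  n9: DF=∅

φ for s: defs {n0,n1}
  DF⁺ = {n1}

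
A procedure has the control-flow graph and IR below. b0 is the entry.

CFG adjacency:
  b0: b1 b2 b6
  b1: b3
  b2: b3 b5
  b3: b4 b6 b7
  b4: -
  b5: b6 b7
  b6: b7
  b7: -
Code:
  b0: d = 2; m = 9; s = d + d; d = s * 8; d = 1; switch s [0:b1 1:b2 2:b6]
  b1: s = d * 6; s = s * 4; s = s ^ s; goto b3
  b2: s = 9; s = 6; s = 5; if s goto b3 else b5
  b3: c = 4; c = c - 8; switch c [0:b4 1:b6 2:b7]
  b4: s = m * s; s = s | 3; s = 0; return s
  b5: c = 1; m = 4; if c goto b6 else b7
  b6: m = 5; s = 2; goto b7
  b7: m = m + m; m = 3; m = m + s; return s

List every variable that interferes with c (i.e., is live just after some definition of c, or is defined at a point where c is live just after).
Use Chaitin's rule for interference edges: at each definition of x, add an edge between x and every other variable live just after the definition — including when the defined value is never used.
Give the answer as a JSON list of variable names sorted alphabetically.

def/use:
  b0 def {d,m,s} use ∅
  b1 def {s} use {d}
  b2 def {s} use ∅
  b3 def {c} use ∅
  b4 def {s} use {m,s}
  b5 def {c,m} use ∅
  b6 def {m,s} use ∅
  b7 def {m} use {m,s}

Liveness:
  b0 li=∅ lo={d,m}
  b1 li={d,m} lo={m,s}
  b2 li={m} lo={m,s}
  b3 li={m,s} lo={m,s}
  b4 li={m,s} lo=∅
  b5 li={s} lo={m,s}
  b6 li=∅ lo={m,s}
  b7 li={m,s} lo=∅

Interfere edges:
  c↔{m,s}
  d↔{m,s}
  m↔{c,d,s}
  s↔{c,d,m}

N(c) = ["m", "s"]

Answer: ["m", "s"]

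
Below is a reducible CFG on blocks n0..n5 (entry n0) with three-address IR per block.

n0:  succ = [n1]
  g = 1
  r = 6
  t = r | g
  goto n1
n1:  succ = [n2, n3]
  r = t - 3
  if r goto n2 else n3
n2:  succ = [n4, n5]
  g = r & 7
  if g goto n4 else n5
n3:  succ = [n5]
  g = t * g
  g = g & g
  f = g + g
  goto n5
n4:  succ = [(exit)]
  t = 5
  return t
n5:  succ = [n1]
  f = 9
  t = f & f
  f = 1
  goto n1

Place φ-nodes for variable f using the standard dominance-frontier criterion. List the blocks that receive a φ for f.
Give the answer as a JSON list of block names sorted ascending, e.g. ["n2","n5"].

Answer: ["n1", "n5"]

Derivation:
idom tree: n1←n0 n2←n1 n3←n1 n4←n2 n5←n1
Join-block Dom:
  n1: preds {n0,n5}: {n0} ∩ {n0,n1,n5} = {n0}; idom=n0
  n5: preds {n2,n3}: {n0,n1,n2} ∩ {n0,n1,n3} = {n0,n1}; idom=n1

DF derivation:
  join n1 pred n0: · stop@n0
  join n1 pred n5: n5→n1 stop@n0
  join n5 pred n2: n2 stop@n1
  join n5 pred n3: n3 stop@n1
  DF(n0)=∅
  DF(n1)={n1}
  DF(n2)={n5}
  DF(n3)={n5}
  DF(n4)=∅
  DF(n5)={n1}

φ for f: defs {n3,n5}
  DF⁺ = {n1,n5}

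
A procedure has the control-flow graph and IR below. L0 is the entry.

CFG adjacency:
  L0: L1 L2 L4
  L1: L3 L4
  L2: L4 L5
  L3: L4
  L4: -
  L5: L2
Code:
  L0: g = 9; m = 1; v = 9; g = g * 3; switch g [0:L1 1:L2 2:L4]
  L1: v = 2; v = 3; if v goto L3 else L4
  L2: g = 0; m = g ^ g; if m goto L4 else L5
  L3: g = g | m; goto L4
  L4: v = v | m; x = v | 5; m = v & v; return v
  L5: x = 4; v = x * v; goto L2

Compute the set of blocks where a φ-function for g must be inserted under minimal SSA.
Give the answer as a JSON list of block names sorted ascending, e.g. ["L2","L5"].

Answer: ["L2", "L4"]

Analysis:
idom tree: L1←L0 L2←L0 L3←L1 L4←L0 L5←L2
Dom∩ at merges:
  L2: preds {L0,L5}: {L0} ∩ {L0,L2,L5} = {L0}; idom=L0
  L4: preds {L0,L1,L2,L3}: {L0} ∩ {L0,L1} ∩ {L0,L2} ∩ {L0,L1,L3} = {L0}; idom=L0

DF derivation:
  join L2 pred L0: · stop@L0
  join L2 pred L5: L5→L2 stop@L0
  join L4 pred L0: · stop@L0
  join L4 pred L1: L1 stop@L0
  join L4 pred L2: L2 stop@L0
  join L4 pred L3: L3→L1 stop@L0
  DF(L0)=∅
  DF(L1)={L4}
  DF(L2)={L2,L4}
  DF(L3)={L4}
  DF(L4)=∅
  DF(L5)={L2}

φ for g: defs {L0,L2,L3}
  DF⁺ = {L2,L4}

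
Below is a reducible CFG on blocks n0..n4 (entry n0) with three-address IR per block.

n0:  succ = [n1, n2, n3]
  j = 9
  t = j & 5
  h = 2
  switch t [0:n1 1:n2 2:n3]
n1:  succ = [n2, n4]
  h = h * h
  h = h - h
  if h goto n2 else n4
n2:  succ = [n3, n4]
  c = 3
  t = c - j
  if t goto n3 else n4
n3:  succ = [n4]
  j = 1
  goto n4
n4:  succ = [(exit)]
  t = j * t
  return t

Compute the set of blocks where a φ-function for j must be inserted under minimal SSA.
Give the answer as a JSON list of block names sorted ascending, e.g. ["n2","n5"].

Answer: ["n4"]

Working:
idom tree: n1←n0 n2←n0 n3←n0 n4←n0
Dom at joins:
  n2: preds {n0,n1}: {n0} ∩ {n0,n1} = {n0}; idom=n0
  n3: preds {n0,n2}: {n0} ∩ {n0,n2} = {n0}; idom=n0
  n4: preds {n1,n2,n3}: {n0,n1} ∩ {n0,n2} ∩ {n0,n3} = {n0}; idom=n0

Frontier:
  n2←n0: walk · to n0
  n2←n1: walk n1 to n0
  n3←n0: walk · to n0
  n3←n2: walk n2 to n0
  n4←n1: walk n1 to n0
  n4←n2: walk n2 to n0
  n4←n3: walk n3 to n0
  n0: DF=∅
  n1: DF={n2,n4}
  n2: DF={n3,n4}
  n3: DF={n4}
  n4: DF=∅

φ for j: defs {n0,n3}
  DF⁺ = {n4}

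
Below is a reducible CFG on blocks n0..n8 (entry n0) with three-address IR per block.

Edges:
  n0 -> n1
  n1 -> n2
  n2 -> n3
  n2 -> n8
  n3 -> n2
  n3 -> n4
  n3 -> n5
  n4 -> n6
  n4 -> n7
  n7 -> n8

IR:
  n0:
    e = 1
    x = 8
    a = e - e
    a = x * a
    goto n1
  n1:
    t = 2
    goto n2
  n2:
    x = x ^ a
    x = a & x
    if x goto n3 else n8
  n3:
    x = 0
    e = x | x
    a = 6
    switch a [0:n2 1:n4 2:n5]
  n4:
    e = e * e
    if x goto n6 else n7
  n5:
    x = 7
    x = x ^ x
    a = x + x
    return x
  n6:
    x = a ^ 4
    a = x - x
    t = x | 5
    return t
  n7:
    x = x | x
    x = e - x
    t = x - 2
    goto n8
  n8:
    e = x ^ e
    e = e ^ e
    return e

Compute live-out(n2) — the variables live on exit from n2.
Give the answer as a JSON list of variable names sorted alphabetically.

Block summaries:
  n0: {a,e,x} / ∅
  n1: {t} / ∅
  n2: {x} / {a,x}
  n3: {a,e,x} / ∅
  n4: {e} / {e,x}
  n5: {a,x} / ∅
  n6: {a,t,x} / {a}
  n7: {t,x} / {e,x}
  n8: {e} / {e,x}

Live sets:
  n0 li=∅ lo={a,e,x}
  n1 li={a,e,x} lo={a,e,x}
  n2 li={a,e,x} lo={e,x}
  n3 li=∅ lo={a,e,x}
  n4 li={a,e,x} lo={a,e,x}
  n5 li=∅ lo=∅
  n6 li={a} lo=∅
  n7 li={e,x} lo={e,x}
  n8 li={e,x} lo=∅

live-out(n2) = ["e", "x"]

Answer: ["e", "x"]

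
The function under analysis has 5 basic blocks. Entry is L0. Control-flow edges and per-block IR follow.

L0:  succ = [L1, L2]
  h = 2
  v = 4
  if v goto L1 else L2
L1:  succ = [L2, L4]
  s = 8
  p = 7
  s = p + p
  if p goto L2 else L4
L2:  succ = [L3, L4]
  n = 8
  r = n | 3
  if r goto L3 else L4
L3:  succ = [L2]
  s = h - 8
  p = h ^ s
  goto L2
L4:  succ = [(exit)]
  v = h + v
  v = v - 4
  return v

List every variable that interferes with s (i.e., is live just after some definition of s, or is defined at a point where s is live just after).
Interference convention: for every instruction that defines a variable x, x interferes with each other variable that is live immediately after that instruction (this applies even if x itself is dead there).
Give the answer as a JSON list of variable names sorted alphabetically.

Per-block:
  L0: {h,v} / ∅
  L1: {p,s} / ∅
  L2: {n,r} / ∅
  L3: {p,s} / {h}
  L4: {v} / {h,v}

Live sets:
  L0 li=∅ lo={h,v}
  L1 li={h,v} lo={h,v}
  L2 li={h,v} lo={h,v}
  L3 li={h,v} lo={h,v}
  L4 li={h,v} lo=∅

Interference:
  h: {n,p,r,s,v}
  n: {h,v}
  p: {h,s,v}
  r: {h,v}
  s: {h,p,v}
  v: {h,n,p,r,s}

N(s) = ["h", "p", "v"]

Answer: ["h", "p", "v"]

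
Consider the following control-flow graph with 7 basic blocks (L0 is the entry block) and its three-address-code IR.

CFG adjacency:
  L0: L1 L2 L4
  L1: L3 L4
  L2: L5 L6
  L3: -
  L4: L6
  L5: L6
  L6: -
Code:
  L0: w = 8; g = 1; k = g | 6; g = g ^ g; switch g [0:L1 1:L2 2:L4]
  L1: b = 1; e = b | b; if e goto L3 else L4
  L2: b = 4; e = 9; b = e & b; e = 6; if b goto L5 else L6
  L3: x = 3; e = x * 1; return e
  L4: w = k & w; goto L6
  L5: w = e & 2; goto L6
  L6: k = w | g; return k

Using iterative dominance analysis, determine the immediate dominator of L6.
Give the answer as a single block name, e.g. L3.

Answer: L0

Derivation:
idom tree: L1←L0 L2←L0 L3←L1 L4←L0 L5←L2 L6←L0
Join-block Dom:
  L4: preds {L0,L1}: {L0} ∩ {L0,L1} = {L0}; idom=L0
  L6: preds {L2,L4,L5}: {L0,L2} ∩ {L0,L4} ∩ {L0,L2,L5} = {L0}; idom=L0

idom(L6) = L0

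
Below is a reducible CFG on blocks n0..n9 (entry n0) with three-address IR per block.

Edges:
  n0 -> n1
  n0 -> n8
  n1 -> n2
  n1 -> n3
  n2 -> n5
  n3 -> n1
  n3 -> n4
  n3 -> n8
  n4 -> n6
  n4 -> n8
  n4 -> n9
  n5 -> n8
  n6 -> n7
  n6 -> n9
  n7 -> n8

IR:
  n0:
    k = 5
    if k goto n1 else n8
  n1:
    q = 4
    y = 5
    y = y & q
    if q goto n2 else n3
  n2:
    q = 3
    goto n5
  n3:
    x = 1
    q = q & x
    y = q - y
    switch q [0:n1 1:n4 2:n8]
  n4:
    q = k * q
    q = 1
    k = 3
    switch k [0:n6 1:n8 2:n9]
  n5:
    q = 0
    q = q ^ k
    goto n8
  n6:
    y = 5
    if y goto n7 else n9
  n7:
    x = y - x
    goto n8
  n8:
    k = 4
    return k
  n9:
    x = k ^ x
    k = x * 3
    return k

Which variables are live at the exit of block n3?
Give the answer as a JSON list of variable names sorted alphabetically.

def/use:
  n0 def {k} use ∅
  n1 def {q,y} use ∅
  n2 def {q} use ∅
  n3 def {q,x,y} use {q,y}
  n4 def {k,q} use {k,q}
  n5 def {q} use {k}
  n6 def {y} use ∅
  n7 def {x} use {x,y}
  n8 def {k} use ∅
  n9 def {k,x} use {k,x}

Liveness:
  n0 li=∅ lo={k}
  n1 li={k} lo={k,q,y}
  n2 li={k} lo={k}
  n3 li={k,q,y} lo={k,q,x}
  n4 li={k,q,x} lo={k,x}
  n5 li={k} lo=∅
  n6 li={k,x} lo={k,x,y}
  n7 li={x,y} lo=∅
  n8 li=∅ lo=∅
  n9 li={k,x} lo=∅

live-out(n3) = ["k", "q", "x"]

Answer: ["k", "q", "x"]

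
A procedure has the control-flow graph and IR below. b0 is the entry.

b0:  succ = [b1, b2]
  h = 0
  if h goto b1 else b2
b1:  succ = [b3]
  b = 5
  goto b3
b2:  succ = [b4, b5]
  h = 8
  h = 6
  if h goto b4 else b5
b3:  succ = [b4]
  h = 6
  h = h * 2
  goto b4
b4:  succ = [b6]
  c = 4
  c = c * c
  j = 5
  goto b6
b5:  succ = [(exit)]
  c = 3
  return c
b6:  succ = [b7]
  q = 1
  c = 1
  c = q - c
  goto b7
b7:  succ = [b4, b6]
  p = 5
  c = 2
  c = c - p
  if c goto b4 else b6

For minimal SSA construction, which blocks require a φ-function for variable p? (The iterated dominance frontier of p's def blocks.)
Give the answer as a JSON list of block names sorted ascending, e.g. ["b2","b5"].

idom tree: b1←b0 b2←b0 b3←b1 b4←b0 b5←b2 b6←b4 b7←b6
Join-block Dom:
  b4: preds {b2,b3,b7}: {b0,b2} ∩ {b0,b1,b3} ∩ {b0,b4,b6,b7} = {b0}; idom=b0
  b6: preds {b4,b7}: {b0,b4} ∩ {b0,b4,b6,b7} = {b0,b4}; idom=b4

DF walk-up:
  join b4 pred b2: b2 stop@b0
  join b4 pred b3: b3→b1 stop@b0
  join b4 pred b7: b7→b6→b4 stop@b0
  join b6 pred b4: · stop@b4
  join b6 pred b7: b7→b6 stop@b4
  DF(b0)=∅
  DF(b1)={b4}
  DF(b2)={b4}
  DF(b3)={b4}
  DF(b4)={b4}
  DF(b5)=∅
  DF(b6)={b4,b6}
  DF(b7)={b4,b6}

φ for p: defs {b7}
  DF⁺ = {b4,b6}

Answer: ["b4", "b6"]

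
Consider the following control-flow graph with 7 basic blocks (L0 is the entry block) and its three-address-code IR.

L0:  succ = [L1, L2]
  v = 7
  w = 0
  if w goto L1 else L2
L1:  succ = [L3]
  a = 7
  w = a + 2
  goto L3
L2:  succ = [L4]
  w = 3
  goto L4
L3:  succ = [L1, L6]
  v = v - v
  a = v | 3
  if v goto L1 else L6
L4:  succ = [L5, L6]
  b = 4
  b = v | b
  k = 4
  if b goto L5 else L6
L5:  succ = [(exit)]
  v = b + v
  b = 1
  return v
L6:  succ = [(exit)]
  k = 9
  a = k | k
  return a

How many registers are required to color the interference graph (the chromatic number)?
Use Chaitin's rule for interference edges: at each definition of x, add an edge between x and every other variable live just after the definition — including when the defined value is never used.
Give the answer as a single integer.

Answer: 3

Working:
Block summaries:
  L0: {v,w} / ∅
  L1: {a,w} / ∅
  L2: {w} / ∅
  L3: {a,v} / {v}
  L4: {b,k} / {v}
  L5: {b,v} / {b,v}
  L6: {a,k} / ∅

Liveness:
  L0 li=∅ lo={v}
  L1 li={v} lo={v}
  L2 li={v} lo={v}
  L3 li={v} lo={v}
  L4 li={v} lo={b,v}
  L5 li={b,v} lo=∅
  L6 li=∅ lo=∅

Interference:
  a↔{v}
  b↔{k,v}
  k↔{b,v}
  v↔{a,b,k,w}
  w↔{v}

Registers:
  {b,k,v} pairwise interfere (3-clique) ⇒ χ ≥ 3
  assign a→R1 b→R1 k→R2 v→R0 w→R1 — no edge inside a register ⇒ χ ≤ 3
  χ = 3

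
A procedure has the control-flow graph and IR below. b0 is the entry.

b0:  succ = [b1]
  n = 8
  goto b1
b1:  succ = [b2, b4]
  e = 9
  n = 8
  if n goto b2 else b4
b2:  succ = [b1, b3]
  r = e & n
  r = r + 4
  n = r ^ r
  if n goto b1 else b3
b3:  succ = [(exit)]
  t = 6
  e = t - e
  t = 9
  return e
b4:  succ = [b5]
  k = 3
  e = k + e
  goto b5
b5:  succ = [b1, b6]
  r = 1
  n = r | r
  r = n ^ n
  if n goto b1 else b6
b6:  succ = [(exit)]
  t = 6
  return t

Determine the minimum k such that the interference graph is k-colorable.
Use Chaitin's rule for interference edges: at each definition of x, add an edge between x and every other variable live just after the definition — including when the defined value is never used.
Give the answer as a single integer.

Answer: 3

Analysis:
Block summaries:
  b0: def={n} ue=∅
  b1: def={e,n} ue=∅
  b2: def={n,r} ue={e,n}
  b3: def={e,t} ue={e}
  b4: def={e,k} ue={e}
  b5: def={n,r} ue=∅
  b6: def={t} ue=∅

Liveness:
  b0: in=∅ out=∅
  b1: in=∅ out={e,n}
  b2: in={e,n} out={e}
  b3: in={e} out=∅
  b4: in={e} out=∅
  b5: in=∅ out=∅
  b6: in=∅ out=∅

Interference:
  e↔{k,n,r,t}
  k↔{e}
  n↔{e,r}
  r↔{e,n}
  t↔{e}

Registers:
  lower bound: {e,n,r} mutually conflict ⇒ χ ≥ 3
  assign e→c0 k→c1 n→c1 r→c2 t→c1 — no edge inside a register ⇒ χ ≤ 3
  χ = 3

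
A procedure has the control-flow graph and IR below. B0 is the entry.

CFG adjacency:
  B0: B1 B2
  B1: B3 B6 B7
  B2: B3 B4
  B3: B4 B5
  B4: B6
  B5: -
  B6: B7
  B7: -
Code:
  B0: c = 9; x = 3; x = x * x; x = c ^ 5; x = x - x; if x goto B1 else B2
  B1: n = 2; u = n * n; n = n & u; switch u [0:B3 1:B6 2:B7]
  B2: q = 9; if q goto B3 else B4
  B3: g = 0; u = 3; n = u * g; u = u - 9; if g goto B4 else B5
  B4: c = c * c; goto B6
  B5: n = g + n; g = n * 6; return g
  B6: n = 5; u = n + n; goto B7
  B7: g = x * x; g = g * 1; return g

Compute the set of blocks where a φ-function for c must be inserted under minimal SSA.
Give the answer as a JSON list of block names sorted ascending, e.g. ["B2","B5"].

Answer: ["B6", "B7"]

Working:
idom tree: B1←B0 B2←B0 B3←B0 B4←B0 B5←B3 B6←B0 B7←B0
Dom∩ at merges:
  B3: preds {B1,B2}: {B0,B1} ∩ {B0,B2} = {B0}; idom=B0
  B4: preds {B2,B3}: {B0,B2} ∩ {B0,B3} = {B0}; idom=B0
  B6: preds {B1,B4}: {B0,B1} ∩ {B0,B4} = {B0}; idom=B0
  B7: preds {B1,B6}: {B0,B1} ∩ {B0,B6} = {B0}; idom=B0

DF walk-up:
  join B3 pred B1: B1 stop@B0
  join B3 pred B2: B2 stop@B0
  join B4 pred B2: B2 stop@B0
  join B4 pred B3: B3 stop@B0
  join B6 pred B1: B1 stop@B0
  join B6 pred B4: B4 stop@B0
  join B7 pred B1: B1 stop@B0
  join B7 pred B6: B6 stop@B0
  B0: DF=∅
  B1: DF={B3,B6,B7}
  B2: DF={B3,B4}
  B3: DF={B4}
  B4: DF={B6}
  B5: DF=∅
  B6: DF={B7}
  B7: DF=∅

φ for c: defs {B0,B4}
  DF⁺ = {B6,B7}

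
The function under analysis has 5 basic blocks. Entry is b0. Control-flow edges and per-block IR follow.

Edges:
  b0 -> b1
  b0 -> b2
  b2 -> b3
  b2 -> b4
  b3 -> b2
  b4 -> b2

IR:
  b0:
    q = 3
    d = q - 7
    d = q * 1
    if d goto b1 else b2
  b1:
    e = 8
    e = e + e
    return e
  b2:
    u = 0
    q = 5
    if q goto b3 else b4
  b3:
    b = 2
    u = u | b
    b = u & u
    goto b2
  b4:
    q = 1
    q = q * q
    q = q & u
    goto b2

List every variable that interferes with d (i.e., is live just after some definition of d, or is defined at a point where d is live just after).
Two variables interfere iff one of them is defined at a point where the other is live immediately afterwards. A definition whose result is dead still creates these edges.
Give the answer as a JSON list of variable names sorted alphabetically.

Block summaries:
  b0: def={d,q} ue=∅
  b1: def={e} ue=∅
  b2: def={q,u} ue=∅
  b3: def={b,u} ue={u}
  b4: def={q} ue={u}

Backward fixpoint:
  live b0: ∅→∅
  live b1: ∅→∅
  live b2: ∅→{u}
  live b3: {u}→∅
  live b4: {u}→∅

Conflict graph:
  b: {u}
  d: {q}
  e: ∅
  q: {d,u}
  u: {b,q}

N(d) = ["q"]

Answer: ["q"]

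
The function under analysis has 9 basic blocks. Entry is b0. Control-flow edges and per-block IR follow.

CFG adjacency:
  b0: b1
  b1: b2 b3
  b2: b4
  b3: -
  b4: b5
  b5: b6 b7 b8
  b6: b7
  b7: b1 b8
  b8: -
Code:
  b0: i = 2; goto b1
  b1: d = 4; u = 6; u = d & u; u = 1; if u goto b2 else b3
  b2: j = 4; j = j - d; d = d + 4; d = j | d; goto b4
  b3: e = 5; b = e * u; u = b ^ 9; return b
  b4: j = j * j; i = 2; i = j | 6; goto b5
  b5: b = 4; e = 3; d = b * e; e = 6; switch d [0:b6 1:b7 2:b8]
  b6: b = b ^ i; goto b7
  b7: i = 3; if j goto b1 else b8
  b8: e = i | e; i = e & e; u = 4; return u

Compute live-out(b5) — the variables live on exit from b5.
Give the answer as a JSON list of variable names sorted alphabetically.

Answer: ["b", "e", "i", "j"]

Working:
Per-block:
  b0: {i} / ∅
  b1: {d,u} / ∅
  b2: {d,j} / {d}
  b3: {b,e,u} / {u}
  b4: {i,j} / {j}
  b5: {b,d,e} / ∅
  b6: {b} / {b,i}
  b7: {i} / {j}
  b8: {e,i,u} / {e,i}

Live sets:
  b0: in=∅ out=∅
  b1: in=∅ out={d,u}
  b2: in={d} out={j}
  b3: in={u} out=∅
  b4: in={j} out={i,j}
  b5: in={i,j} out={b,e,i,j}
  b6: in={b,e,i,j} out={e,j}
  b7: in={e,j} out={e,i}
  b8: in={e,i} out=∅

live-out(b5) = ["b", "e", "i", "j"]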